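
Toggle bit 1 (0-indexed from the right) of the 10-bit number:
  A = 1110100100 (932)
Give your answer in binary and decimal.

Mask = 1 << 1 = 0000000010
Bit 1 of A is 0; XOR with the mask flips it to 1.
  1110100100
^ 0000000010
------------
  1110100110

Answer: 1110100110 (934)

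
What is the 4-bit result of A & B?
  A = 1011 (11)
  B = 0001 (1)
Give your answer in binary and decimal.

Apply & to each column (1 only where both bits are 1):
  1011
& 0001
------
  0001

Answer: 0001 (1)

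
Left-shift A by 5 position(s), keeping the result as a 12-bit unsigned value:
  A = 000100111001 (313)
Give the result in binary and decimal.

Shift left by 5: drop the top 5 bit(s), append 5 zero(s) on the right.
  000100111001  ->  discard [00010], keep [0111001], append 00000
= 011100100000

Answer: 011100100000 (1824)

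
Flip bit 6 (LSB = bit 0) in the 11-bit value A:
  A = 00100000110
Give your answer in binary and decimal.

Mask = 1 << 6 = 00001000000
Bit 6 of A is 0; XOR with the mask flips it to 1.
  00100000110
^ 00001000000
-------------
  00101000110

Answer: 00101000110 (326)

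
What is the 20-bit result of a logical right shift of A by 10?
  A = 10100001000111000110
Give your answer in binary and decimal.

Logical shift right by 10: drop the bottom 10 bit(s), prepend 10 zero(s) on the left.
  10100001000111000110  ->  keep [1010000100], discard [0111000110], prepend 0000000000
= 00000000001010000100

Answer: 00000000001010000100 (644)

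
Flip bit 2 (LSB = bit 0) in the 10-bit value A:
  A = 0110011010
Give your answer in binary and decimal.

Mask = 1 << 2 = 0000000100
Bit 2 of A is 0; XOR with the mask flips it to 1.
  0110011010
^ 0000000100
------------
  0110011110

Answer: 0110011110 (414)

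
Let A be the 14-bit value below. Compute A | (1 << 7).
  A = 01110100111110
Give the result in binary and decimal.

Mask = 1 << 7 = 00000010000000
Bit 7 of A is 0, so OR-ing with the mask flips it to 1.
  01110100111110
| 00000010000000
----------------
  01110110111110

Answer: 01110110111110 (7614)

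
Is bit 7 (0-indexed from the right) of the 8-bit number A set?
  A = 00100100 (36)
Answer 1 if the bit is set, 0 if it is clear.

Bit 7 is the 8th from the right.
  00100100
  ^
That bit is 0.

Answer: 0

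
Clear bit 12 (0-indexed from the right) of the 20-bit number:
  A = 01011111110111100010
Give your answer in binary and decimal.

Mask = ~(1 << 12) = 11111110111111111111
Bit 12 of A is 1, so AND-ing with the mask clears it to 0.
  01011111110111100010
& 11111110111111111111
----------------------
  01011110110111100010

Answer: 01011110110111100010 (388578)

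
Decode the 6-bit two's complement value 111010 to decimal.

MSB is 1, so the value is negative. Find the magnitude:
1. Invert bits:  000101
2. Add 1:        000110  = 6
3. Apply sign:   -6

Answer: -6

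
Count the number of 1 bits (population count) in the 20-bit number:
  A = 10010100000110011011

10010100000110011011
1-bits at positions (from bit 0 = LSB): 0, 1, 3, 4, 7, 8, 14, 16, 19
Count = 9

Answer: 9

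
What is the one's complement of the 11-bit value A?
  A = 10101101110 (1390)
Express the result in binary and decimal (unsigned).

Flip each bit (0->1, 1->0):
  10101101110
  01010010001

Answer: 01010010001 (657)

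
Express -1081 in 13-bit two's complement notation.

1. Binary of +1081:  0010000111001
2. Invert bits:     1101111000110
3. Add 1:           1101111000111

Answer: 1101111000111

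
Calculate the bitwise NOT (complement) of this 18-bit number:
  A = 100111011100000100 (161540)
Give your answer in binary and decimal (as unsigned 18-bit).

Flip each bit (0->1, 1->0):
  100111011100000100
  011000100011111011

Answer: 011000100011111011 (100603)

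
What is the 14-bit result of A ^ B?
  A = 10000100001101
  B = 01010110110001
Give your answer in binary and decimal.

Apply ^ to each column (1 where bits differ):
  10000100001101
^ 01010110110001
----------------
  11010010111100

Answer: 11010010111100 (13500)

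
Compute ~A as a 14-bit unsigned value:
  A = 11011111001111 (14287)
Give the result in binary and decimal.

Flip each bit (0->1, 1->0):
  11011111001111
  00100000110000

Answer: 00100000110000 (2096)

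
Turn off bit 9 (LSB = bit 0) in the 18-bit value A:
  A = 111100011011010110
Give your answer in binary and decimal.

Mask = ~(1 << 9) = 111111110111111111
Bit 9 of A is 1, so AND-ing with the mask clears it to 0.
  111100011011010110
& 111111110111111111
--------------------
  111100010011010110

Answer: 111100010011010110 (246998)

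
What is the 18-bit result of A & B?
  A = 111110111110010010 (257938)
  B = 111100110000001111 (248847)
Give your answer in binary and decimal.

Apply & to each column (1 only where both bits are 1):
  111110111110010010
& 111100110000001111
--------------------
  111100110000000010

Answer: 111100110000000010 (248834)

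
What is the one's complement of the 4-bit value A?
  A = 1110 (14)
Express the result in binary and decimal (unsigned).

Flip each bit (0->1, 1->0):
  1110
  0001

Answer: 0001 (1)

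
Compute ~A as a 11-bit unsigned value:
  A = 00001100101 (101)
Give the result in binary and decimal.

Flip each bit (0->1, 1->0):
  00001100101
  11110011010

Answer: 11110011010 (1946)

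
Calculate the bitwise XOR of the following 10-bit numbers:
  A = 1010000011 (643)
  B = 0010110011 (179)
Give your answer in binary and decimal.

Apply ^ to each column (1 where bits differ):
  1010000011
^ 0010110011
------------
  1000110000

Answer: 1000110000 (560)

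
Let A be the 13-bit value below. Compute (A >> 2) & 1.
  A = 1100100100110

Bit 2 is the 3rd from the right.
  1100100100110
            ^
That bit is 1.

Answer: 1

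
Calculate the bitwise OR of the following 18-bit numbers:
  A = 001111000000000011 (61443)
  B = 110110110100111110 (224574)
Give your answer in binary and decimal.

Apply | to each column (1 where either bit is 1):
  001111000000000011
| 110110110100111110
--------------------
  111111110100111111

Answer: 111111110100111111 (261439)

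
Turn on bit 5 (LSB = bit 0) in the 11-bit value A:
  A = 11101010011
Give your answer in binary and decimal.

Mask = 1 << 5 = 00000100000
Bit 5 of A is 0, so OR-ing with the mask flips it to 1.
  11101010011
| 00000100000
-------------
  11101110011

Answer: 11101110011 (1907)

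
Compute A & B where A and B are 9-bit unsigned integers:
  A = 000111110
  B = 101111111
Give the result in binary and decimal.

Apply & to each column (1 only where both bits are 1):
  000111110
& 101111111
-----------
  000111110

Answer: 000111110 (62)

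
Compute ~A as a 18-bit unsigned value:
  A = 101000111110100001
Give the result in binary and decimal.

Flip each bit (0->1, 1->0):
  101000111110100001
  010111000001011110

Answer: 010111000001011110 (94302)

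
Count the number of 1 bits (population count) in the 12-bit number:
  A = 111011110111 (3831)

111011110111
1-bits at positions (from bit 0 = LSB): 0, 1, 2, 4, 5, 6, 7, 9, 10, 11
Count = 10

Answer: 10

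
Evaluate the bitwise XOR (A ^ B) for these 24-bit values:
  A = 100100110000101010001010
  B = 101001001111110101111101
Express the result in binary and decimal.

Apply ^ to each column (1 where bits differ):
  100100110000101010001010
^ 101001001111110101111101
--------------------------
  001101111111011111110111

Answer: 001101111111011111110111 (3667959)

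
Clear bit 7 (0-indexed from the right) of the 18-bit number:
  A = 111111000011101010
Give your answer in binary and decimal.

Mask = ~(1 << 7) = 111111111101111111
Bit 7 of A is 1, so AND-ing with the mask clears it to 0.
  111111000011101010
& 111111111101111111
--------------------
  111111000001101010

Answer: 111111000001101010 (258154)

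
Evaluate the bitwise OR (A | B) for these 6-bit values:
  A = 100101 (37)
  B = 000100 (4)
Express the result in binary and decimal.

Apply | to each column (1 where either bit is 1):
  100101
| 000100
--------
  100101

Answer: 100101 (37)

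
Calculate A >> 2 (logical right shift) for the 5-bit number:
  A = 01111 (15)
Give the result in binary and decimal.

Logical shift right by 2: drop the bottom 2 bit(s), prepend 2 zero(s) on the left.
  01111  ->  keep [011], discard [11], prepend 00
= 00011

Answer: 00011 (3)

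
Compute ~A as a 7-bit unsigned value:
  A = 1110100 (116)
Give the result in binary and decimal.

Flip each bit (0->1, 1->0):
  1110100
  0001011

Answer: 0001011 (11)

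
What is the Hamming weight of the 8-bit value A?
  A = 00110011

00110011
1-bits at positions (from bit 0 = LSB): 0, 1, 4, 5
Count = 4

Answer: 4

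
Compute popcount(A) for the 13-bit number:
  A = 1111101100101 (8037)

1111101100101
1-bits at positions (from bit 0 = LSB): 0, 2, 5, 6, 8, 9, 10, 11, 12
Count = 9

Answer: 9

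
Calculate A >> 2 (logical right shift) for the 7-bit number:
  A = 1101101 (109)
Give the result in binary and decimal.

Logical shift right by 2: drop the bottom 2 bit(s), prepend 2 zero(s) on the left.
  1101101  ->  keep [11011], discard [01], prepend 00
= 0011011

Answer: 0011011 (27)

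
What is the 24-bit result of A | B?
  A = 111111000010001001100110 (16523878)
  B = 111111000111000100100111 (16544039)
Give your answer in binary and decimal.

Apply | to each column (1 where either bit is 1):
  111111000010001001100110
| 111111000111000100100111
--------------------------
  111111000111001101100111

Answer: 111111000111001101100111 (16544615)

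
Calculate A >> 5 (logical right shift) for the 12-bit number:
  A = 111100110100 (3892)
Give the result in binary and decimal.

Logical shift right by 5: drop the bottom 5 bit(s), prepend 5 zero(s) on the left.
  111100110100  ->  keep [1111001], discard [10100], prepend 00000
= 000001111001

Answer: 000001111001 (121)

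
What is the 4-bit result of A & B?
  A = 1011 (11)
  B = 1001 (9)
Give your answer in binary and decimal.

Apply & to each column (1 only where both bits are 1):
  1011
& 1001
------
  1001

Answer: 1001 (9)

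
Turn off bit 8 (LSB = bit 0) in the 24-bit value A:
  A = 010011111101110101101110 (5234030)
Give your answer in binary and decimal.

Mask = ~(1 << 8) = 111111111111111011111111
Bit 8 of A is 1, so AND-ing with the mask clears it to 0.
  010011111101110101101110
& 111111111111111011111111
--------------------------
  010011111101110001101110

Answer: 010011111101110001101110 (5233774)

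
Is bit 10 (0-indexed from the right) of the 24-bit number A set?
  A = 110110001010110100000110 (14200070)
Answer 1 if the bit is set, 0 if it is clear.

Bit 10 is the 11th from the right.
  110110001010110100000110
               ^
That bit is 1.

Answer: 1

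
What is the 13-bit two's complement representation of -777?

1. Binary of +777:  0001100001001
2. Invert bits:     1110011110110
3. Add 1:           1110011110111

Answer: 1110011110111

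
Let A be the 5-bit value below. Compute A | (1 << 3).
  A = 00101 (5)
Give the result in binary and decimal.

Mask = 1 << 3 = 01000
Bit 3 of A is 0, so OR-ing with the mask flips it to 1.
  00101
| 01000
-------
  01101

Answer: 01101 (13)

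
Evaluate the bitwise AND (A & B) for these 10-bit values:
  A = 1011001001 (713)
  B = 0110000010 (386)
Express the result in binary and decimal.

Apply & to each column (1 only where both bits are 1):
  1011001001
& 0110000010
------------
  0010000000

Answer: 0010000000 (128)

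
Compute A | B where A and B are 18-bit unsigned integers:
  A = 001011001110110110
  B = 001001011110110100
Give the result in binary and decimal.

Apply | to each column (1 where either bit is 1):
  001011001110110110
| 001001011110110100
--------------------
  001011011110110110

Answer: 001011011110110110 (47030)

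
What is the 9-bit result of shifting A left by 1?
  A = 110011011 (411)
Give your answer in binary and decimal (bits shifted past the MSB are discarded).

Shift left by 1: drop the top 1 bit(s), append 1 zero(s) on the right.
  110011011  ->  discard [1], keep [10011011], append 0
= 100110110

Answer: 100110110 (310)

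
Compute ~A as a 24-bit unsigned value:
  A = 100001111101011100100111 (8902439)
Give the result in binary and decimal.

Flip each bit (0->1, 1->0):
  100001111101011100100111
  011110000010100011011000

Answer: 011110000010100011011000 (7874776)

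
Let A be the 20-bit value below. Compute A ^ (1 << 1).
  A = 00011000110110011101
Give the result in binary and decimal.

Mask = 1 << 1 = 00000000000000000010
Bit 1 of A is 0; XOR with the mask flips it to 1.
  00011000110110011101
^ 00000000000000000010
----------------------
  00011000110110011111

Answer: 00011000110110011111 (101791)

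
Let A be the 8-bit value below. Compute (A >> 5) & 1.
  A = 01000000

Bit 5 is the 6th from the right.
  01000000
    ^
That bit is 0.

Answer: 0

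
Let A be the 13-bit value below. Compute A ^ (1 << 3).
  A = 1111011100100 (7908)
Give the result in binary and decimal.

Mask = 1 << 3 = 0000000001000
Bit 3 of A is 0; XOR with the mask flips it to 1.
  1111011100100
^ 0000000001000
---------------
  1111011101100

Answer: 1111011101100 (7916)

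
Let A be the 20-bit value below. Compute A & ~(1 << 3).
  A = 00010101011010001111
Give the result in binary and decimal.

Mask = ~(1 << 3) = 11111111111111110111
Bit 3 of A is 1, so AND-ing with the mask clears it to 0.
  00010101011010001111
& 11111111111111110111
----------------------
  00010101011010000111

Answer: 00010101011010000111 (87687)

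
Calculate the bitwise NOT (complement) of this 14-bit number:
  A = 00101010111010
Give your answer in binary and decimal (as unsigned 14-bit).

Flip each bit (0->1, 1->0):
  00101010111010
  11010101000101

Answer: 11010101000101 (13637)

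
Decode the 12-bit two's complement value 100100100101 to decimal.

MSB is 1, so the value is negative. Find the magnitude:
1. Invert bits:  011011011010
2. Add 1:        011011011011  = 1755
3. Apply sign:   -1755

Answer: -1755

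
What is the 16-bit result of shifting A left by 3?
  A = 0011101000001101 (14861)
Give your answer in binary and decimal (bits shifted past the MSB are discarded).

Shift left by 3: drop the top 3 bit(s), append 3 zero(s) on the right.
  0011101000001101  ->  discard [001], keep [1101000001101], append 000
= 1101000001101000

Answer: 1101000001101000 (53352)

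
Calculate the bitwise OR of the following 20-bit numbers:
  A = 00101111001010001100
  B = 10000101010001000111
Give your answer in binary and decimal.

Apply | to each column (1 where either bit is 1):
  00101111001010001100
| 10000101010001000111
----------------------
  10101111011011001111

Answer: 10101111011011001111 (718543)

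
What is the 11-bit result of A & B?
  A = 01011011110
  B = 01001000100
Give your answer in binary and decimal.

Apply & to each column (1 only where both bits are 1):
  01011011110
& 01001000100
-------------
  01001000100

Answer: 01001000100 (580)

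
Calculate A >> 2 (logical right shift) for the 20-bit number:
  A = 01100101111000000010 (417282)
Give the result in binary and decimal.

Logical shift right by 2: drop the bottom 2 bit(s), prepend 2 zero(s) on the left.
  01100101111000000010  ->  keep [011001011110000000], discard [10], prepend 00
= 00011001011110000000

Answer: 00011001011110000000 (104320)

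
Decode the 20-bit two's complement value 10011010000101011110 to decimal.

MSB is 1, so the value is negative. Find the magnitude:
1. Invert bits:  01100101111010100001
2. Add 1:        01100101111010100010  = 417442
3. Apply sign:   -417442

Answer: -417442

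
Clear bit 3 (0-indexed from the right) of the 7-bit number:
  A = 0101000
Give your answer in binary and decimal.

Mask = ~(1 << 3) = 1110111
Bit 3 of A is 1, so AND-ing with the mask clears it to 0.
  0101000
& 1110111
---------
  0100000

Answer: 0100000 (32)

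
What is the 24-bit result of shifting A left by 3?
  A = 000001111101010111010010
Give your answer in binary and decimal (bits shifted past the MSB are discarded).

Shift left by 3: drop the top 3 bit(s), append 3 zero(s) on the right.
  000001111101010111010010  ->  discard [000], keep [001111101010111010010], append 000
= 001111101010111010010000

Answer: 001111101010111010010000 (4107920)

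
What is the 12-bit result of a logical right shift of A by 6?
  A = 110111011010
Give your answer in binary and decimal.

Logical shift right by 6: drop the bottom 6 bit(s), prepend 6 zero(s) on the left.
  110111011010  ->  keep [110111], discard [011010], prepend 000000
= 000000110111

Answer: 000000110111 (55)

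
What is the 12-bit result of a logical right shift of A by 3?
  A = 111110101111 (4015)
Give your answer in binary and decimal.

Logical shift right by 3: drop the bottom 3 bit(s), prepend 3 zero(s) on the left.
  111110101111  ->  keep [111110101], discard [111], prepend 000
= 000111110101

Answer: 000111110101 (501)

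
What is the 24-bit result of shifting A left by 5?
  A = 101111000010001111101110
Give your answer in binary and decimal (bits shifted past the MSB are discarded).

Shift left by 5: drop the top 5 bit(s), append 5 zero(s) on the right.
  101111000010001111101110  ->  discard [10111], keep [1000010001111101110], append 00000
= 100001000111110111000000

Answer: 100001000111110111000000 (8682944)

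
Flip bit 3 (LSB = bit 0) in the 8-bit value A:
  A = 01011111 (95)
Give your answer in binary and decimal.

Mask = 1 << 3 = 00001000
Bit 3 of A is 1; XOR with the mask flips it to 0.
  01011111
^ 00001000
----------
  01010111

Answer: 01010111 (87)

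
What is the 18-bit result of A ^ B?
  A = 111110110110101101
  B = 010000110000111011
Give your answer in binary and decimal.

Apply ^ to each column (1 where bits differ):
  111110110110101101
^ 010000110000111011
--------------------
  101110000110010110

Answer: 101110000110010110 (188822)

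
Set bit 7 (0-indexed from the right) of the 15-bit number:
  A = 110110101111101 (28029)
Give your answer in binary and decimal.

Mask = 1 << 7 = 000000010000000
Bit 7 of A is 0, so OR-ing with the mask flips it to 1.
  110110101111101
| 000000010000000
-----------------
  110110111111101

Answer: 110110111111101 (28157)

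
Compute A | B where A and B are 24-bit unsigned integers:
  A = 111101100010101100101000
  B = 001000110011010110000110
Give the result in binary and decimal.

Apply | to each column (1 where either bit is 1):
  111101100010101100101000
| 001000110011010110000110
--------------------------
  111101110011111110101110

Answer: 111101110011111110101110 (16203694)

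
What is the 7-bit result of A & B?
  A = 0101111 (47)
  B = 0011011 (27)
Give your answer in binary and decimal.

Apply & to each column (1 only where both bits are 1):
  0101111
& 0011011
---------
  0001011

Answer: 0001011 (11)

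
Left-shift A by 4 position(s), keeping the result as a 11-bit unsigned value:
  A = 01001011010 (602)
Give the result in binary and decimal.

Shift left by 4: drop the top 4 bit(s), append 4 zero(s) on the right.
  01001011010  ->  discard [0100], keep [1011010], append 0000
= 10110100000

Answer: 10110100000 (1440)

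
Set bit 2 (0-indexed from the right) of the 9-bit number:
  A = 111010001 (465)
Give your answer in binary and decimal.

Mask = 1 << 2 = 000000100
Bit 2 of A is 0, so OR-ing with the mask flips it to 1.
  111010001
| 000000100
-----------
  111010101

Answer: 111010101 (469)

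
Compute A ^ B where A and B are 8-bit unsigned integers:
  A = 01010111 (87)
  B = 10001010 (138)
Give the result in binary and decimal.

Apply ^ to each column (1 where bits differ):
  01010111
^ 10001010
----------
  11011101

Answer: 11011101 (221)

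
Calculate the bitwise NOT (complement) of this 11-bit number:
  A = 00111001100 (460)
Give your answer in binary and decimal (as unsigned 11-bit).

Flip each bit (0->1, 1->0):
  00111001100
  11000110011

Answer: 11000110011 (1587)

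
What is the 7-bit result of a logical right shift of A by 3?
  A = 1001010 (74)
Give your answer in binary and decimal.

Logical shift right by 3: drop the bottom 3 bit(s), prepend 3 zero(s) on the left.
  1001010  ->  keep [1001], discard [010], prepend 000
= 0001001

Answer: 0001001 (9)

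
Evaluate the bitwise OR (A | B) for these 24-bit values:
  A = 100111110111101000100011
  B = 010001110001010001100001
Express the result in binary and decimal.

Apply | to each column (1 where either bit is 1):
  100111110111101000100011
| 010001110001010001100001
--------------------------
  110111110111111001100011

Answer: 110111110111111001100011 (14646883)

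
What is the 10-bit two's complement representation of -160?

1. Binary of +160:  0010100000
2. Invert bits:     1101011111
3. Add 1:           1101100000

Answer: 1101100000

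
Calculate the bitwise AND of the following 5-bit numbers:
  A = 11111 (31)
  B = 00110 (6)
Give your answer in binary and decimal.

Apply & to each column (1 only where both bits are 1):
  11111
& 00110
-------
  00110

Answer: 00110 (6)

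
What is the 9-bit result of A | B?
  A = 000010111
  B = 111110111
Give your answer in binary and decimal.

Apply | to each column (1 where either bit is 1):
  000010111
| 111110111
-----------
  111110111

Answer: 111110111 (503)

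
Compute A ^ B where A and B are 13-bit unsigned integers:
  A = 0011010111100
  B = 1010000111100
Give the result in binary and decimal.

Apply ^ to each column (1 where bits differ):
  0011010111100
^ 1010000111100
---------------
  1001010000000

Answer: 1001010000000 (4736)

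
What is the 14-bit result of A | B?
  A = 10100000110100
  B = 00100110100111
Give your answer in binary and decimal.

Apply | to each column (1 where either bit is 1):
  10100000110100
| 00100110100111
----------------
  10100110110111

Answer: 10100110110111 (10679)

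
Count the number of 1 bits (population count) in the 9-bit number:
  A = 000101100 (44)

000101100
1-bits at positions (from bit 0 = LSB): 2, 3, 5
Count = 3

Answer: 3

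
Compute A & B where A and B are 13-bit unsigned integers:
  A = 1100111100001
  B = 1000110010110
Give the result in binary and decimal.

Apply & to each column (1 only where both bits are 1):
  1100111100001
& 1000110010110
---------------
  1000110000000

Answer: 1000110000000 (4480)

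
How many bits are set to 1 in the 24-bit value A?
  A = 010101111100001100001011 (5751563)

010101111100001100001011
1-bits at positions (from bit 0 = LSB): 0, 1, 3, 8, 9, 14, 15, 16, 17, 18, 20, 22
Count = 12

Answer: 12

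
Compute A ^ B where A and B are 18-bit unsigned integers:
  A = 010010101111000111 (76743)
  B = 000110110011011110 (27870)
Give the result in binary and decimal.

Apply ^ to each column (1 where bits differ):
  010010101111000111
^ 000110110011011110
--------------------
  010100011100011001

Answer: 010100011100011001 (83737)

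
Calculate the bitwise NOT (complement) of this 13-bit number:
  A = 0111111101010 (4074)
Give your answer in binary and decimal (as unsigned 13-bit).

Flip each bit (0->1, 1->0):
  0111111101010
  1000000010101

Answer: 1000000010101 (4117)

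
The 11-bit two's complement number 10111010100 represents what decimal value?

MSB is 1, so the value is negative. Find the magnitude:
1. Invert bits:  01000101011
2. Add 1:        01000101100  = 556
3. Apply sign:   -556

Answer: -556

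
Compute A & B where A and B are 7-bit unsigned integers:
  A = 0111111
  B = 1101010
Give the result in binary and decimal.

Apply & to each column (1 only where both bits are 1):
  0111111
& 1101010
---------
  0101010

Answer: 0101010 (42)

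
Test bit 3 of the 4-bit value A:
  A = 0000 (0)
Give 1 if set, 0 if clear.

Bit 3 is the 4th from the right.
  0000
  ^
That bit is 0.

Answer: 0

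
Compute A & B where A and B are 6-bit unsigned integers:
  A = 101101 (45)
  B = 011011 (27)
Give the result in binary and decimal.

Apply & to each column (1 only where both bits are 1):
  101101
& 011011
--------
  001001

Answer: 001001 (9)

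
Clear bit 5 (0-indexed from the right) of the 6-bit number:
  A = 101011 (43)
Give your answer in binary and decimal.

Mask = ~(1 << 5) = 011111
Bit 5 of A is 1, so AND-ing with the mask clears it to 0.
  101011
& 011111
--------
  001011

Answer: 001011 (11)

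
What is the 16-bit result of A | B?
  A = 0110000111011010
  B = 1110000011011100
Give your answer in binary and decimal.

Apply | to each column (1 where either bit is 1):
  0110000111011010
| 1110000011011100
------------------
  1110000111011110

Answer: 1110000111011110 (57822)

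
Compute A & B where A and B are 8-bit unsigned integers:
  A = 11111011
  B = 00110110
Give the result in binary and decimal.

Apply & to each column (1 only where both bits are 1):
  11111011
& 00110110
----------
  00110010

Answer: 00110010 (50)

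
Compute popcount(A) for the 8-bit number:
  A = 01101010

01101010
1-bits at positions (from bit 0 = LSB): 1, 3, 5, 6
Count = 4

Answer: 4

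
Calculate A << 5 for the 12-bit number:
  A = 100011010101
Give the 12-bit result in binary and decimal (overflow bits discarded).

Shift left by 5: drop the top 5 bit(s), append 5 zero(s) on the right.
  100011010101  ->  discard [10001], keep [1010101], append 00000
= 101010100000

Answer: 101010100000 (2720)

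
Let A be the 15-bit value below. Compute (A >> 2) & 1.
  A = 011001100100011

Bit 2 is the 3rd from the right.
  011001100100011
              ^
That bit is 0.

Answer: 0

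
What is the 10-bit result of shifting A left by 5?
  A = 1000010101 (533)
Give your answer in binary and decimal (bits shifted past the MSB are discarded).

Shift left by 5: drop the top 5 bit(s), append 5 zero(s) on the right.
  1000010101  ->  discard [10000], keep [10101], append 00000
= 1010100000

Answer: 1010100000 (672)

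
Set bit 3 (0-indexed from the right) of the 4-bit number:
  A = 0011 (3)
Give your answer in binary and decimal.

Mask = 1 << 3 = 1000
Bit 3 of A is 0, so OR-ing with the mask flips it to 1.
  0011
| 1000
------
  1011

Answer: 1011 (11)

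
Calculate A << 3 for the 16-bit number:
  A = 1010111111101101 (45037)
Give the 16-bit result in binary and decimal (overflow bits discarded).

Shift left by 3: drop the top 3 bit(s), append 3 zero(s) on the right.
  1010111111101101  ->  discard [101], keep [0111111101101], append 000
= 0111111101101000

Answer: 0111111101101000 (32616)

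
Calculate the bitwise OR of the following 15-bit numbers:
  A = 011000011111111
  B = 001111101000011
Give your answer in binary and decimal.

Apply | to each column (1 where either bit is 1):
  011000011111111
| 001111101000011
-----------------
  011111111111111

Answer: 011111111111111 (16383)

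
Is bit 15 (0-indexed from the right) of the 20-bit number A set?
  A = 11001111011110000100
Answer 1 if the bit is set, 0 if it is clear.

Bit 15 is the 16th from the right.
  11001111011110000100
      ^
That bit is 1.

Answer: 1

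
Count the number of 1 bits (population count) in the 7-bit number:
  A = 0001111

0001111
1-bits at positions (from bit 0 = LSB): 0, 1, 2, 3
Count = 4

Answer: 4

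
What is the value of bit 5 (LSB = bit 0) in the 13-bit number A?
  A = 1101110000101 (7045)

Bit 5 is the 6th from the right.
  1101110000101
         ^
That bit is 0.

Answer: 0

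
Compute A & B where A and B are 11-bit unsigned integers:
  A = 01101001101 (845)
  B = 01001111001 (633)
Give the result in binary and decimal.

Apply & to each column (1 only where both bits are 1):
  01101001101
& 01001111001
-------------
  01001001001

Answer: 01001001001 (585)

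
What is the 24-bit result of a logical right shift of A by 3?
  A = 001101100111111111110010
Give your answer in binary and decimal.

Logical shift right by 3: drop the bottom 3 bit(s), prepend 3 zero(s) on the left.
  001101100111111111110010  ->  keep [001101100111111111110], discard [010], prepend 000
= 000001101100111111111110

Answer: 000001101100111111111110 (446462)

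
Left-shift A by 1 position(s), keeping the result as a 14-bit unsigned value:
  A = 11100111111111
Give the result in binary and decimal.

Shift left by 1: drop the top 1 bit(s), append 1 zero(s) on the right.
  11100111111111  ->  discard [1], keep [1100111111111], append 0
= 11001111111110

Answer: 11001111111110 (13310)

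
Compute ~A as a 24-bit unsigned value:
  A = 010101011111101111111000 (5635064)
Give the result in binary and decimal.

Flip each bit (0->1, 1->0):
  010101011111101111111000
  101010100000010000000111

Answer: 101010100000010000000111 (11142151)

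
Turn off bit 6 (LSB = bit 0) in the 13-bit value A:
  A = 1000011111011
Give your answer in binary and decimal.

Mask = ~(1 << 6) = 1111110111111
Bit 6 of A is 1, so AND-ing with the mask clears it to 0.
  1000011111011
& 1111110111111
---------------
  1000010111011

Answer: 1000010111011 (4283)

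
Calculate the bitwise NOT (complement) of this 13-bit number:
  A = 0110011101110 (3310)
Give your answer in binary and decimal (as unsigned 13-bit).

Flip each bit (0->1, 1->0):
  0110011101110
  1001100010001

Answer: 1001100010001 (4881)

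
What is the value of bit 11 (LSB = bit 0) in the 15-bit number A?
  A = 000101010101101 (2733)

Bit 11 is the 12th from the right.
  000101010101101
     ^
That bit is 1.

Answer: 1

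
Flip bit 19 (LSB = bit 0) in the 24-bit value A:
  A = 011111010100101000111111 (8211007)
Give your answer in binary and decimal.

Mask = 1 << 19 = 000010000000000000000000
Bit 19 of A is 1; XOR with the mask flips it to 0.
  011111010100101000111111
^ 000010000000000000000000
--------------------------
  011101010100101000111111

Answer: 011101010100101000111111 (7686719)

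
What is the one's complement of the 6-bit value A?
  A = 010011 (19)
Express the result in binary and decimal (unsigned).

Flip each bit (0->1, 1->0):
  010011
  101100

Answer: 101100 (44)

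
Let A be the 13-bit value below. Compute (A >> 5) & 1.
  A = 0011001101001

Bit 5 is the 6th from the right.
  0011001101001
         ^
That bit is 1.

Answer: 1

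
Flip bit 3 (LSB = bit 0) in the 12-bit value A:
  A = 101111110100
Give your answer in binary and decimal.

Mask = 1 << 3 = 000000001000
Bit 3 of A is 0; XOR with the mask flips it to 1.
  101111110100
^ 000000001000
--------------
  101111111100

Answer: 101111111100 (3068)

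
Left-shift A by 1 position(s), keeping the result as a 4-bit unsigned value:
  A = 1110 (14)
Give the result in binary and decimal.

Shift left by 1: drop the top 1 bit(s), append 1 zero(s) on the right.
  1110  ->  discard [1], keep [110], append 0
= 1100

Answer: 1100 (12)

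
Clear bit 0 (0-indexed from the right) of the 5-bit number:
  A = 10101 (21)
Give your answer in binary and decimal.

Mask = ~(1 << 0) = 11110
Bit 0 of A is 1, so AND-ing with the mask clears it to 0.
  10101
& 11110
-------
  10100

Answer: 10100 (20)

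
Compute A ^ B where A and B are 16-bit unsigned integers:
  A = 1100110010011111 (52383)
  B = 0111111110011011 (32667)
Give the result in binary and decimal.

Apply ^ to each column (1 where bits differ):
  1100110010011111
^ 0111111110011011
------------------
  1011001100000100

Answer: 1011001100000100 (45828)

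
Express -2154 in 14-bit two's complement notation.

1. Binary of +2154:  00100001101010
2. Invert bits:     11011110010101
3. Add 1:           11011110010110

Answer: 11011110010110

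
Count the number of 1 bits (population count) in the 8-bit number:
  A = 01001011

01001011
1-bits at positions (from bit 0 = LSB): 0, 1, 3, 6
Count = 4

Answer: 4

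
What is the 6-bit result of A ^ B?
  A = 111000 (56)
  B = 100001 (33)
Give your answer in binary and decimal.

Apply ^ to each column (1 where bits differ):
  111000
^ 100001
--------
  011001

Answer: 011001 (25)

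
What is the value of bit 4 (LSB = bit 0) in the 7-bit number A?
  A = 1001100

Bit 4 is the 5th from the right.
  1001100
    ^
That bit is 0.

Answer: 0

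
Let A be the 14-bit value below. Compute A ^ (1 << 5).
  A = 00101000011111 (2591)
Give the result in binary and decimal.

Mask = 1 << 5 = 00000000100000
Bit 5 of A is 0; XOR with the mask flips it to 1.
  00101000011111
^ 00000000100000
----------------
  00101000111111

Answer: 00101000111111 (2623)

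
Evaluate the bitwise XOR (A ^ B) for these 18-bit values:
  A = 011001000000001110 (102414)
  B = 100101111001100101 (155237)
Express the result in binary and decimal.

Apply ^ to each column (1 where bits differ):
  011001000000001110
^ 100101111001100101
--------------------
  111100111001101011

Answer: 111100111001101011 (249451)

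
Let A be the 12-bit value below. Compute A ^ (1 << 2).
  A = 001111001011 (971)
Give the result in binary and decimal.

Mask = 1 << 2 = 000000000100
Bit 2 of A is 0; XOR with the mask flips it to 1.
  001111001011
^ 000000000100
--------------
  001111001111

Answer: 001111001111 (975)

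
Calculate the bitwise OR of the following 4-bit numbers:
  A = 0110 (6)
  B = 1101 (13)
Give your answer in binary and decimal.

Apply | to each column (1 where either bit is 1):
  0110
| 1101
------
  1111

Answer: 1111 (15)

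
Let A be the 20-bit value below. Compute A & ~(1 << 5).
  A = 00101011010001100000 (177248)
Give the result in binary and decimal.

Mask = ~(1 << 5) = 11111111111111011111
Bit 5 of A is 1, so AND-ing with the mask clears it to 0.
  00101011010001100000
& 11111111111111011111
----------------------
  00101011010001000000

Answer: 00101011010001000000 (177216)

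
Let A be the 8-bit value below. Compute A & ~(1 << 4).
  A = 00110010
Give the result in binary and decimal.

Mask = ~(1 << 4) = 11101111
Bit 4 of A is 1, so AND-ing with the mask clears it to 0.
  00110010
& 11101111
----------
  00100010

Answer: 00100010 (34)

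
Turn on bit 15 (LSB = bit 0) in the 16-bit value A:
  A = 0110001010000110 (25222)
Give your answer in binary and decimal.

Mask = 1 << 15 = 1000000000000000
Bit 15 of A is 0, so OR-ing with the mask flips it to 1.
  0110001010000110
| 1000000000000000
------------------
  1110001010000110

Answer: 1110001010000110 (57990)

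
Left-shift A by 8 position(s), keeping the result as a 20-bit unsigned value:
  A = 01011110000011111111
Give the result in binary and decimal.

Shift left by 8: drop the top 8 bit(s), append 8 zero(s) on the right.
  01011110000011111111  ->  discard [01011110], keep [000011111111], append 00000000
= 00001111111100000000

Answer: 00001111111100000000 (65280)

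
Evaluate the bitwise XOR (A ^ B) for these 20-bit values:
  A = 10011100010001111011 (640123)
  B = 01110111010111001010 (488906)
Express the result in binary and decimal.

Apply ^ to each column (1 where bits differ):
  10011100010001111011
^ 01110111010111001010
----------------------
  11101011000110110001

Answer: 11101011000110110001 (962993)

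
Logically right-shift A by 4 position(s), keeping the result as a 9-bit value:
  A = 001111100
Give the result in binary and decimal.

Logical shift right by 4: drop the bottom 4 bit(s), prepend 4 zero(s) on the left.
  001111100  ->  keep [00111], discard [1100], prepend 0000
= 000000111

Answer: 000000111 (7)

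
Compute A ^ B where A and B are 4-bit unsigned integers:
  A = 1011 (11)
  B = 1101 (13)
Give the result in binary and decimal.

Apply ^ to each column (1 where bits differ):
  1011
^ 1101
------
  0110

Answer: 0110 (6)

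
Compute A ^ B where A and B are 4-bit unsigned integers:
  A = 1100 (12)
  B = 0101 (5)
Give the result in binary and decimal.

Apply ^ to each column (1 where bits differ):
  1100
^ 0101
------
  1001

Answer: 1001 (9)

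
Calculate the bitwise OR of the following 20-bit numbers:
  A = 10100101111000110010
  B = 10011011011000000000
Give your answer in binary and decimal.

Apply | to each column (1 where either bit is 1):
  10100101111000110010
| 10011011011000000000
----------------------
  10111111111000110010

Answer: 10111111111000110010 (785970)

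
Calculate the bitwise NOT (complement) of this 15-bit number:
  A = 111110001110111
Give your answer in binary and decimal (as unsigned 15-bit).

Flip each bit (0->1, 1->0):
  111110001110111
  000001110001000

Answer: 000001110001000 (904)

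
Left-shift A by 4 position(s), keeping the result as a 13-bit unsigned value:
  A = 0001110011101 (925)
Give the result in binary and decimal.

Shift left by 4: drop the top 4 bit(s), append 4 zero(s) on the right.
  0001110011101  ->  discard [0001], keep [110011101], append 0000
= 1100111010000

Answer: 1100111010000 (6608)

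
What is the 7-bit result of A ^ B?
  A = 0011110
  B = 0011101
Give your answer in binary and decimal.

Apply ^ to each column (1 where bits differ):
  0011110
^ 0011101
---------
  0000011

Answer: 0000011 (3)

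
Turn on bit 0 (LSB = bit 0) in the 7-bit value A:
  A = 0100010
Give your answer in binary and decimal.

Mask = 1 << 0 = 0000001
Bit 0 of A is 0, so OR-ing with the mask flips it to 1.
  0100010
| 0000001
---------
  0100011

Answer: 0100011 (35)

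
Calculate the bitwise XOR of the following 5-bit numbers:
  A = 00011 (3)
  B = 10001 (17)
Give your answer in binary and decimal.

Apply ^ to each column (1 where bits differ):
  00011
^ 10001
-------
  10010

Answer: 10010 (18)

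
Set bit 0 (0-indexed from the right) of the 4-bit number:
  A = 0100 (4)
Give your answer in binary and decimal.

Mask = 1 << 0 = 0001
Bit 0 of A is 0, so OR-ing with the mask flips it to 1.
  0100
| 0001
------
  0101

Answer: 0101 (5)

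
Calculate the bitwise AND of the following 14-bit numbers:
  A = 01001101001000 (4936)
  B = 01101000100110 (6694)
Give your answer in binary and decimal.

Apply & to each column (1 only where both bits are 1):
  01001101001000
& 01101000100110
----------------
  01001000000000

Answer: 01001000000000 (4608)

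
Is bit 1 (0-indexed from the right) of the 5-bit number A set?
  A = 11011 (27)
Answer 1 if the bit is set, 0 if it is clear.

Bit 1 is the 2nd from the right.
  11011
     ^
That bit is 1.

Answer: 1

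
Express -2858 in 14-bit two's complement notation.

1. Binary of +2858:  00101100101010
2. Invert bits:     11010011010101
3. Add 1:           11010011010110

Answer: 11010011010110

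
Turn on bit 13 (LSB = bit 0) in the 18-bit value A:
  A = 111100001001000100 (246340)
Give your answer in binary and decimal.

Mask = 1 << 13 = 000010000000000000
Bit 13 of A is 0, so OR-ing with the mask flips it to 1.
  111100001001000100
| 000010000000000000
--------------------
  111110001001000100

Answer: 111110001001000100 (254532)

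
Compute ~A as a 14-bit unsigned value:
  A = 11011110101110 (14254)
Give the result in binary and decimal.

Flip each bit (0->1, 1->0):
  11011110101110
  00100001010001

Answer: 00100001010001 (2129)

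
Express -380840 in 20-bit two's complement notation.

1. Binary of +380840:  01011100111110101000
2. Invert bits:     10100011000001010111
3. Add 1:           10100011000001011000

Answer: 10100011000001011000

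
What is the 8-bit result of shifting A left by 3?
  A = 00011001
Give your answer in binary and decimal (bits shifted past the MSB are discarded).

Shift left by 3: drop the top 3 bit(s), append 3 zero(s) on the right.
  00011001  ->  discard [000], keep [11001], append 000
= 11001000

Answer: 11001000 (200)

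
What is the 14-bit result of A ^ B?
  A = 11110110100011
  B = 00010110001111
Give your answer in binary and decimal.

Apply ^ to each column (1 where bits differ):
  11110110100011
^ 00010110001111
----------------
  11100000101100

Answer: 11100000101100 (14380)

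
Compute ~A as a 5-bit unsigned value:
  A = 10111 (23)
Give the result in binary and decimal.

Flip each bit (0->1, 1->0):
  10111
  01000

Answer: 01000 (8)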